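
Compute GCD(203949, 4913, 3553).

gcd(203949, 4913): 203949 = 41·4913 + 2516; 4913 = 1·2516 + 2397; 2516 = 1·2397 + 119; 2397 = 20·119 + 17; 119 = 7·17 + 0 → 17
gcd(17, 3553): 3553 = 209·17 + 0 → 17

17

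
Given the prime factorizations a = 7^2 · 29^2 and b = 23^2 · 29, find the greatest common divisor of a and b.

29

min exponent per shared prime: 29 = 29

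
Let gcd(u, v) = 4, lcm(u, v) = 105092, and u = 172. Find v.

Using uv = gcd(u,v)·lcm(u,v) = 4·105092 = 420368, we get v = 420368/172 = 2444.

2444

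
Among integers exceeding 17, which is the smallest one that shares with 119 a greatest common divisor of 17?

Multiples of 17 above 17: 17·2, 17·3, … . Need the cofactor coprime to 119/17 = 7.
Checking s = 2, 3, … the first with gcd(s, 7) = 1 is s = 2, giving 34.

34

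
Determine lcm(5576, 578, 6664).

5576 = 2³ · 17 · 41; 578 = 2 · 17²; 6664 = 2³ · 7² · 17
lcm takes max exponent of each prime: 2³ · 7² · 17² · 41 = 4644808

4644808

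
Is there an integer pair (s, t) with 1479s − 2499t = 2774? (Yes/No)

No

gcd(1479, 2499): 2499 = 1·1479 + 1020; 1479 = 1·1020 + 459; 1020 = 2·459 + 102; 459 = 4·102 + 51; 102 = 2·51 + 0 → 51
51 does not divide 2774, so a solution does not exist.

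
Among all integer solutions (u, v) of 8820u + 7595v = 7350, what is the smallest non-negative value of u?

6

gcd(8820, 7595) = 245 (Euclid: 8820 = 1·7595 + 1225; 7595 = 6·1225 + 245; 1225 = 5·245 + 0), and 245 | 7350.
Extended Euclid: 8820·(-6) + 7595·(7) = 245. Scale by 30: u₀ = -180.
General solution u = u₀ + 31t; reducing mod 31 gives u = 6 (and v = -6).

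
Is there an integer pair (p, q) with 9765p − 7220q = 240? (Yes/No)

gcd(9765, 7220): 9765 = 1·7220 + 2545; 7220 = 2·2545 + 2130; 2545 = 1·2130 + 415; 2130 = 5·415 + 55; 415 = 7·55 + 30; 55 = 1·30 + 25; 30 = 1·25 + 5; 25 = 5·5 + 0 → 5
5 divides 240, so a solution exists.

Yes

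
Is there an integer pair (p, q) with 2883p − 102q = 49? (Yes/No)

By Bézout, 2883p − 102q = 49 has integer solutions iff gcd(2883, 102) | 49.
Euclid: 2883 = 28·102 + 27; 102 = 3·27 + 21; 27 = 1·21 + 6; 21 = 3·6 + 3; 6 = 2·3 + 0. gcd = 3; 49 mod 3 = 1. No.

No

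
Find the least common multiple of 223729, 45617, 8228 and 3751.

177801015964

lcm(223729, 45617) = 223729·45617/gcd = 10205845793/121 = 84345833
lcm(84345833, 8228) = 84345833·8228/gcd = 693997513924/121 = 5735516644
lcm(5735516644, 3751) = 5735516644·3751/gcd = 21513922931644/121 = 177801015964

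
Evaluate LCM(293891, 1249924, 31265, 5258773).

9140063000380

lcm(293891, 1249924) = 293891·1249924/gcd = 367341414284/169 = 2173617836
lcm(2173617836, 31265) = 2173617836·31265/gcd = 67958161642540/6253 = 10868089180
lcm(10868089180, 5258773) = 10868089180·5258773/gcd = 57152813941376140/6253 = 9140063000380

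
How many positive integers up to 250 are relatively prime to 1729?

187

Prime factors of 1729: 7, 13, 19. Count integers ≤ 250 divisible by none of them.
By inclusion–exclusion: 250 − ⌊250/7⌋ − ⌊250/13⌋ − ⌊250/19⌋ + ⌊250/91⌋ + ⌊250/133⌋ + ⌊250/247⌋ − ⌊250/1729⌋ = 187.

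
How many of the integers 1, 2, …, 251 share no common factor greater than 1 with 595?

595 = 5·7·17. Inclusion–exclusion on these primes:
251 − ⌊251/5⌋ − ⌊251/7⌋ − ⌊251/17⌋ + ⌊251/35⌋ + ⌊251/85⌋ + ⌊251/119⌋ − ⌊251/595⌋ = 163

163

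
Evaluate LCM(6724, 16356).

gcd first: 16356 = 2·6724 + 2908; 6724 = 2·2908 + 908; 2908 = 3·908 + 184; 908 = 4·184 + 172; 184 = 1·172 + 12; 172 = 14·12 + 4; 12 = 3·4 + 0 → gcd = 4
lcm = 6724·16356/gcd = 109977744/4 = 27494436

27494436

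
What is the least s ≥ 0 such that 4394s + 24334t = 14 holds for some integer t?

Euclid: 24334 = 5·4394 + 2364; 4394 = 1·2364 + 2030; 2364 = 1·2030 + 334; 2030 = 6·334 + 26; 334 = 12·26 + 22; 26 = 1·22 + 4; 22 = 5·4 + 2; 4 = 2·2 + 0 → gcd = 2; 14 = 2·7.
Back-substitution yields 4394·(-5610) + 24334·(1013) = 2, so one solution is s = -5610·7 = -39270, t = 1013·7 = 7091.
Solutions in s differ by 24334/2 = 12167; the one in [0, 12167) is -39270 mod 12167 = 9398.

9398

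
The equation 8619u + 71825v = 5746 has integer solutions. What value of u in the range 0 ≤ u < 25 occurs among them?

Reduce mod 71825: 8619u ≡ 5746 (mod 71825). With g = gcd(8619, 71825) = 2873 dividing 5746, divide through: 3u ≡ 2 (mod 25).
Since gcd(3, 25) = 1, u ≡ 2·(3)⁻¹ ≡ 9 (mod 25). Smallest non-negative: 9.

9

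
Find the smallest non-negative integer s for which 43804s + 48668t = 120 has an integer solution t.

1781

Euclid: 48668 = 1·43804 + 4864; 43804 = 9·4864 + 28; 4864 = 173·28 + 20; 28 = 1·20 + 8; 20 = 2·8 + 4; 8 = 2·4 + 0 → gcd = 4; 120 = 4·30.
Back-substitution yields 43804·(-5213) + 48668·(4692) = 4, so one solution is s = -5213·30 = -156390, t = 4692·30 = 140760.
Solutions in s differ by 48668/4 = 12167; the one in [0, 12167) is -156390 mod 12167 = 1781.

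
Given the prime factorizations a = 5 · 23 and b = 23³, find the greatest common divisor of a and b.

23

min exponent per shared prime: 23 = 23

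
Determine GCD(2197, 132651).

2197 = 13³
132651 = 3³ · 17³
Common: 1 = 1

1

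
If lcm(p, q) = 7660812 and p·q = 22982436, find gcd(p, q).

3

gcd·lcm = product, so gcd = 22982436/7660812 = 3.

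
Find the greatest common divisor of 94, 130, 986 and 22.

2

gcd(94, 130): 130 = 1·94 + 36; 94 = 2·36 + 22; 36 = 1·22 + 14; 22 = 1·14 + 8; 14 = 1·8 + 6; 8 = 1·6 + 2; 6 = 3·2 + 0 → 2
gcd(2, 986): 986 = 493·2 + 0 → 2
gcd(2, 22): 22 = 11·2 + 0 → 2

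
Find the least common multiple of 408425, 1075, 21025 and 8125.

408425 = 5² · 17 · 31²; 1075 = 5² · 43; 21025 = 5² · 29²; 8125 = 5⁴ · 13
lcm takes max exponent of each prime: 5⁴ · 13 · 17 · 29² · 31² · 43 = 4800208814375

4800208814375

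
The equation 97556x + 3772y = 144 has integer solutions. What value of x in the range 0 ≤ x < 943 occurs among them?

Euclid: 97556 = 25·3772 + 3256; 3772 = 1·3256 + 516; 3256 = 6·516 + 160; 516 = 3·160 + 36; 160 = 4·36 + 16; 36 = 2·16 + 4; 16 = 4·4 + 0 → gcd = 4; 144 = 4·36.
Back-substitution yields 97556·(-212) + 3772·(5483) = 4, so one solution is x = -212·36 = -7632, y = 5483·36 = 197388.
Solutions in x differ by 3772/4 = 943; the one in [0, 943) is -7632 mod 943 = 855.

855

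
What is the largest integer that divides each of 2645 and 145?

5

Euclid: 2645 = 18·145 + 35; 145 = 4·35 + 5; 35 = 7·5 + 0. Last nonzero remainder: 5.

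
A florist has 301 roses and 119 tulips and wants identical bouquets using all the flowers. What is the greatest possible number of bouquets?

Euclid: 301 = 2·119 + 63; 119 = 1·63 + 56; 63 = 1·56 + 7; 56 = 8·7 + 0. Last nonzero remainder: 7.

7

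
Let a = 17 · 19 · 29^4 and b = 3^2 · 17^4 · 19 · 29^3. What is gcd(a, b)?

7877647

min exponent per shared prime: 17 · 19 · 29^3 = 7877647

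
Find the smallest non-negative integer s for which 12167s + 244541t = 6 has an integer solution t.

Euclid: 244541 = 20·12167 + 1201; 12167 = 10·1201 + 157; 1201 = 7·157 + 102; 157 = 1·102 + 55; 102 = 1·55 + 47; 55 = 1·47 + 8; 47 = 5·8 + 7; 8 = 1·7 + 1; 7 = 7·1 + 0 → gcd = 1; 6 = 1·6.
Back-substitution yields 12167·(31153) + 244541·(-1550) = 1, so one solution is s = 31153·6 = 186918, t = -1550·6 = -9300.
Solutions in s differ by 244541/1 = 244541; the one in [0, 244541) is 186918 mod 244541 = 186918.

186918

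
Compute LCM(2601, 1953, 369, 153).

23141097

lcm(2601, 1953) = 2601·1953/gcd = 5079753/9 = 564417
lcm(564417, 369) = 564417·369/gcd = 208269873/9 = 23141097
lcm(23141097, 153) = 23141097·153/gcd = 3540587841/153 = 23141097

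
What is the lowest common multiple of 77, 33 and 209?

4389

lcm(77, 33) = 77·33/gcd = 2541/11 = 231
lcm(231, 209) = 231·209/gcd = 48279/11 = 4389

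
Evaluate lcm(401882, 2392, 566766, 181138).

1006301350857816

401882 = 2 · 13² · 29 · 41; 2392 = 2³ · 13 · 23; 566766 = 2 · 3² · 23 · 37²; 181138 = 2 · 41 · 47²
lcm takes max exponent of each prime: 2³ · 3² · 13² · 23 · 29 · 37² · 41 · 47² = 1006301350857816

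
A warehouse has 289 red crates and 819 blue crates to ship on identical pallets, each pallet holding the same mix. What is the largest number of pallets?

1

289 = 17²
819 = 3² · 7 · 13
Common: 1 = 1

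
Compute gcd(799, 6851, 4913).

gcd(799, 6851): 6851 = 8·799 + 459; 799 = 1·459 + 340; 459 = 1·340 + 119; 340 = 2·119 + 102; 119 = 1·102 + 17; 102 = 6·17 + 0 → 17
gcd(17, 4913): 4913 = 289·17 + 0 → 17

17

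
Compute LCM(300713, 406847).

gcd first: 406847 = 1·300713 + 106134; 300713 = 2·106134 + 88445; 106134 = 1·88445 + 17689; 88445 = 5·17689 + 0 → gcd = 17689
lcm = 300713·406847/gcd = 122344181911/17689 = 6916399

6916399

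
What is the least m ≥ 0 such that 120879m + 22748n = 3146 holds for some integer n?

10

Euclid: 120879 = 5·22748 + 7139; 22748 = 3·7139 + 1331; 7139 = 5·1331 + 484; 1331 = 2·484 + 363; 484 = 1·363 + 121; 363 = 3·121 + 0 → gcd = 121; 3146 = 121·26.
Back-substitution yields 120879·(51) + 22748·(-271) = 121, so one solution is m = 51·26 = 1326, n = -271·26 = -7046.
Solutions in m differ by 22748/121 = 188; the one in [0, 188) is 1326 mod 188 = 10.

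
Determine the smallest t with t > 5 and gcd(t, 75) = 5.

10

gcd(t, 75) = 5 forces 5 | t; write t = 5s. Then gcd(5s, 5·15) = 5·gcd(s, 15), so need gcd(s, 15) = 1.
5s > 5 gives s ≥ 2. The least s ≥ 2 coprime to 15 is 2, so t = 5·2 = 10.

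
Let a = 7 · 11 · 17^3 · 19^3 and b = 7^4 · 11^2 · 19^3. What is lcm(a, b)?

max exponent per prime: 7^4 · 11^2 · 17^3 · 19^3 = 9790054227107

9790054227107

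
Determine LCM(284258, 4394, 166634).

284258 = 2 · 13² · 29²; 4394 = 2 · 13³; 166634 = 2 · 13² · 17 · 29
lcm takes max exponent of each prime: 2 · 13³ · 17 · 29² = 62821018

62821018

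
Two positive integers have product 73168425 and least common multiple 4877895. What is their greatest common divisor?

gcd·lcm = product, so gcd = 73168425/4877895 = 15.

15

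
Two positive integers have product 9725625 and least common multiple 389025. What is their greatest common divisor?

From gcd × lcm = mn: gcd = 9725625 / 389025 = 25.

25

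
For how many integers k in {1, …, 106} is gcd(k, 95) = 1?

95 = 5·19. Inclusion–exclusion on these primes:
106 − ⌊106/5⌋ − ⌊106/19⌋ + ⌊106/95⌋ = 81

81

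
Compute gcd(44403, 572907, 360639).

1083

44403 = 3 · 19² · 41; 572907 = 3 · 19² · 23²; 360639 = 3³ · 19² · 37
gcd takes min exponent of each prime: 3 · 19² = 1083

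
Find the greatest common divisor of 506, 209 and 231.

gcd(506, 209): 506 = 2·209 + 88; 209 = 2·88 + 33; 88 = 2·33 + 22; 33 = 1·22 + 11; 22 = 2·11 + 0 → 11
gcd(11, 231): 231 = 21·11 + 0 → 11

11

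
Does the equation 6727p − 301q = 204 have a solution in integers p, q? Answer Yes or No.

No

gcd(6727, 301): 6727 = 22·301 + 105; 301 = 2·105 + 91; 105 = 1·91 + 14; 91 = 6·14 + 7; 14 = 2·7 + 0 → 7
7 does not divide 204, so a solution does not exist.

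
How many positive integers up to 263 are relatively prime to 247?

247 = 13·19. Inclusion–exclusion on these primes:
263 − ⌊263/13⌋ − ⌊263/19⌋ + ⌊263/247⌋ = 231

231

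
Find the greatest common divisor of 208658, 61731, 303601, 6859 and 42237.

361

208658 = 2 · 17² · 19²; 61731 = 3² · 19³; 303601 = 19² · 29²; 6859 = 19³; 42237 = 3² · 13 · 19²
gcd takes min exponent of each prime: 19² = 361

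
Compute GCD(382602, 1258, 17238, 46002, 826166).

34

gcd(382602, 1258): 382602 = 304·1258 + 170; 1258 = 7·170 + 68; 170 = 2·68 + 34; 68 = 2·34 + 0 → 34
gcd(34, 17238): 17238 = 507·34 + 0 → 34
gcd(34, 46002): 46002 = 1353·34 + 0 → 34
gcd(34, 826166): 826166 = 24299·34 + 0 → 34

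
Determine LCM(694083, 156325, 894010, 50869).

5525907100350

694083 = 3 · 13² · 37²; 156325 = 5² · 13² · 37; 894010 = 2 · 5 · 13² · 23²; 50869 = 7 · 13² · 43
lcm takes max exponent of each prime: 2 · 3 · 5² · 7 · 13² · 23² · 37² · 43 = 5525907100350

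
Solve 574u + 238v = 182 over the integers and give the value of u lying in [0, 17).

14

Reduce mod 238: 574u ≡ 182 (mod 238). With g = gcd(574, 238) = 14 dividing 182, divide through: 41u ≡ 13 (mod 17).
Since gcd(41, 17) = 1, u ≡ 13·(41)⁻¹ ≡ 14 (mod 17). Smallest non-negative: 14.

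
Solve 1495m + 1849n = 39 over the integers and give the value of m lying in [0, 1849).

Euclid: 1849 = 1·1495 + 354; 1495 = 4·354 + 79; 354 = 4·79 + 38; 79 = 2·38 + 3; 38 = 12·3 + 2; 3 = 1·2 + 1; 2 = 2·1 + 0 → gcd = 1; 39 = 1·39.
Back-substitution yields 1495·(632) + 1849·(-511) = 1, so one solution is m = 632·39 = 24648, n = -511·39 = -19929.
Solutions in m differ by 1849/1 = 1849; the one in [0, 1849) is 24648 mod 1849 = 611.

611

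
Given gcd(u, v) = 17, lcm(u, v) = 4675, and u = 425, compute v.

Using uv = gcd(u,v)·lcm(u,v) = 17·4675 = 79475, we get v = 79475/425 = 187.

187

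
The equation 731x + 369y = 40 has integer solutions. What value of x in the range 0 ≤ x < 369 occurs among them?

Euclid: 731 = 1·369 + 362; 369 = 1·362 + 7; 362 = 51·7 + 5; 7 = 1·5 + 2; 5 = 2·2 + 1; 2 = 2·1 + 0 → gcd = 1; 40 = 1·40.
Back-substitution yields 731·(158) + 369·(-313) = 1, so one solution is x = 158·40 = 6320, y = -313·40 = -12520.
Solutions in x differ by 369/1 = 369; the one in [0, 369) is 6320 mod 369 = 47.

47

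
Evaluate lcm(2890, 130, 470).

1765790

lcm(2890, 130) = 2890·130/gcd = 375700/10 = 37570
lcm(37570, 470) = 37570·470/gcd = 17657900/10 = 1765790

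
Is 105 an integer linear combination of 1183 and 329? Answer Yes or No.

By Bézout, 1183p − 329q = 105 has integer solutions iff gcd(1183, 329) | 105.
Euclid: 1183 = 3·329 + 196; 329 = 1·196 + 133; 196 = 1·133 + 63; 133 = 2·63 + 7; 63 = 9·7 + 0. gcd = 7; 105 mod 7 = 0. Yes.

Yes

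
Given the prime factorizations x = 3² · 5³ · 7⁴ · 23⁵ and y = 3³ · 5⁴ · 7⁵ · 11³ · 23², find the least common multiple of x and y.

2429691963110960625

max exponent per prime: 3³ · 5⁴ · 7⁵ · 11³ · 23⁵ = 2429691963110960625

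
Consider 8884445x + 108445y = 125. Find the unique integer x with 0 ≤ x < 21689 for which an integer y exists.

gcd(8884445, 108445) = 5 (Euclid: 8884445 = 81·108445 + 100400; 108445 = 1·100400 + 8045; 100400 = 12·8045 + 3860; 8045 = 2·3860 + 325; 3860 = 11·325 + 285; 325 = 1·285 + 40; 285 = 7·40 + 5; 40 = 8·5 + 0), and 5 | 125.
Extended Euclid: 8884445·(2669) + 108445·(-218660) = 5. Scale by 25: x₀ = 66725.
General solution x = x₀ + 21689t; reducing mod 21689 gives x = 1658 (and y = -135833).

1658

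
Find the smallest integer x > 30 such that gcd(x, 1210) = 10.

40

Multiples of 10 above 30: 10·4, 10·5, … . Need the cofactor coprime to 1210/10 = 121.
Checking s = 4, 5, … the first with gcd(s, 121) = 1 is s = 4, giving 40.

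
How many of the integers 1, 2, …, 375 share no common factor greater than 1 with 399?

399 = 3·7·19. Inclusion–exclusion on these primes:
375 − ⌊375/3⌋ − ⌊375/7⌋ − ⌊375/19⌋ + ⌊375/21⌋ + ⌊375/57⌋ + ⌊375/133⌋ − ⌊375/399⌋ = 203

203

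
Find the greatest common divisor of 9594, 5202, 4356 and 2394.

gcd(9594, 5202): 9594 = 1·5202 + 4392; 5202 = 1·4392 + 810; 4392 = 5·810 + 342; 810 = 2·342 + 126; 342 = 2·126 + 90; 126 = 1·90 + 36; 90 = 2·36 + 18; 36 = 2·18 + 0 → 18
gcd(18, 4356): 4356 = 242·18 + 0 → 18
gcd(18, 2394): 2394 = 133·18 + 0 → 18

18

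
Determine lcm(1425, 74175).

1409325

1425 = 3 · 5² · 19; 74175 = 3 · 5² · 23 · 43
max exponents: 3 · 5² · 19 · 23 · 43 = 1409325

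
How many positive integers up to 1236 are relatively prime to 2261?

945

2261 = 7·17·19. Inclusion–exclusion on these primes:
1236 − ⌊1236/7⌋ − ⌊1236/17⌋ − ⌊1236/19⌋ + ⌊1236/119⌋ + ⌊1236/133⌋ + ⌊1236/323⌋ − ⌊1236/2261⌋ = 945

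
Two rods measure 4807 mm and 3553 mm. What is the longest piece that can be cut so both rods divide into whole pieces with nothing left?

4807 = 11 · 19 · 23
3553 = 11 · 17 · 19
Common: 11 · 19 = 209

209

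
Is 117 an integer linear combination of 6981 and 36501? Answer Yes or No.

By Bézout, 6981x + 36501y = 117 has integer solutions iff gcd(6981, 36501) | 117.
Euclid: 36501 = 5·6981 + 1596; 6981 = 4·1596 + 597; 1596 = 2·597 + 402; 597 = 1·402 + 195; 402 = 2·195 + 12; 195 = 16·12 + 3; 12 = 4·3 + 0. gcd = 3; 117 mod 3 = 0. Yes.

Yes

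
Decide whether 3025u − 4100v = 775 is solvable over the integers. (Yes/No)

By Bézout, 3025u − 4100v = 775 has integer solutions iff gcd(3025, 4100) | 775.
Euclid: 4100 = 1·3025 + 1075; 3025 = 2·1075 + 875; 1075 = 1·875 + 200; 875 = 4·200 + 75; 200 = 2·75 + 50; 75 = 1·50 + 25; 50 = 2·25 + 0. gcd = 25; 775 mod 25 = 0. Yes.

Yes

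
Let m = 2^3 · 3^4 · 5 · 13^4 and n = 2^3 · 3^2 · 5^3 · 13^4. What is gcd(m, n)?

10281960

min exponent per shared prime: 2^3 · 3^2 · 5 · 13^4 = 10281960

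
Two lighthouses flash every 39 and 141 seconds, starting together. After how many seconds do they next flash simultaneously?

39 = 3 · 13; 141 = 3 · 47
max exponents: 3 · 13 · 47 = 1833

1833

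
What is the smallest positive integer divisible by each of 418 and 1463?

2926

418 = 2 · 11 · 19; 1463 = 7 · 11 · 19
max exponents: 2 · 7 · 11 · 19 = 2926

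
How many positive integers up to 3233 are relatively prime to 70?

1109

Prime factors of 70: 2, 5, 7. Count integers ≤ 3233 divisible by none of them.
By inclusion–exclusion: 3233 − ⌊3233/2⌋ − ⌊3233/5⌋ − ⌊3233/7⌋ + ⌊3233/10⌋ + ⌊3233/14⌋ + ⌊3233/35⌋ − ⌊3233/70⌋ = 1109.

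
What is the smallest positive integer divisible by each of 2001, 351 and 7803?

2001 = 3 · 23 · 29; 351 = 3³ · 13; 7803 = 3³ · 17²
lcm takes max exponent of each prime: 3³ · 13 · 17² · 23 · 29 = 67659813

67659813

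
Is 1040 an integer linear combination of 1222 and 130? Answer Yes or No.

Yes

gcd(1222, 130): 1222 = 9·130 + 52; 130 = 2·52 + 26; 52 = 2·26 + 0 → 26
26 divides 1040, so a solution exists.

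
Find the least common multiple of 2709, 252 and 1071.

184212

lcm(2709, 252) = 2709·252/gcd = 682668/63 = 10836
lcm(10836, 1071) = 10836·1071/gcd = 11605356/63 = 184212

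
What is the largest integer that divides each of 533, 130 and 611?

13

gcd(533, 130): 533 = 4·130 + 13; 130 = 10·13 + 0 → 13
gcd(13, 611): 611 = 47·13 + 0 → 13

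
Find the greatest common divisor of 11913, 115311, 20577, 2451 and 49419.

gcd(11913, 115311): 115311 = 9·11913 + 8094; 11913 = 1·8094 + 3819; 8094 = 2·3819 + 456; 3819 = 8·456 + 171; 456 = 2·171 + 114; 171 = 1·114 + 57; 114 = 2·57 + 0 → 57
gcd(57, 20577): 20577 = 361·57 + 0 → 57
gcd(57, 2451): 2451 = 43·57 + 0 → 57
gcd(57, 49419): 49419 = 867·57 + 0 → 57

57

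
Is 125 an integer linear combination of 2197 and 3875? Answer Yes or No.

Yes

By Bézout, 2197p + 3875q = 125 has integer solutions iff gcd(2197, 3875) | 125.
Euclid: 3875 = 1·2197 + 1678; 2197 = 1·1678 + 519; 1678 = 3·519 + 121; 519 = 4·121 + 35; 121 = 3·35 + 16; 35 = 2·16 + 3; 16 = 5·3 + 1; 3 = 3·1 + 0. gcd = 1; 125 mod 1 = 0. Yes.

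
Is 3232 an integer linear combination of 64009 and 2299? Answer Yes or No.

By Bézout, 64009x − 2299y = 3232 has integer solutions iff gcd(64009, 2299) | 3232.
Euclid: 64009 = 27·2299 + 1936; 2299 = 1·1936 + 363; 1936 = 5·363 + 121; 363 = 3·121 + 0. gcd = 121; 3232 mod 121 = 86. No.

No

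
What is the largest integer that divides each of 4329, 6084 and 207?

9

4329 = 3² · 13 · 37; 6084 = 2² · 3² · 13²; 207 = 3² · 23
gcd takes min exponent of each prime: 3² = 9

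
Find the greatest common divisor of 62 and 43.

1

Euclid: 62 = 1·43 + 19; 43 = 2·19 + 5; 19 = 3·5 + 4; 5 = 1·4 + 1; 4 = 4·1 + 0. Last nonzero remainder: 1.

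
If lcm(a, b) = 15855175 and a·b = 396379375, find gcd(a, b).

25

From gcd × lcm = ab: gcd = 396379375 / 15855175 = 25.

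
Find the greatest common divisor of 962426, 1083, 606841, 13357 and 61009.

962426 = 2 · 19² · 31 · 43; 1083 = 3 · 19²; 606841 = 19² · 41²; 13357 = 19² · 37; 61009 = 13² · 19²
gcd takes min exponent of each prime: 19² = 361

361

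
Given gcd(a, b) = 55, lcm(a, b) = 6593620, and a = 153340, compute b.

2365

Using ab = gcd(a,b)·lcm(a,b) = 55·6593620 = 362649100, we get b = 362649100/153340 = 2365.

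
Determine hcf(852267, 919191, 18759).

507

852267 = 3 · 13² · 41²; 919191 = 3 · 7² · 13² · 37; 18759 = 3 · 13² · 37
gcd takes min exponent of each prime: 3 · 13² = 507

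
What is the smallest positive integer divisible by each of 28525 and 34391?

140143325

gcd first: 34391 = 1·28525 + 5866; 28525 = 4·5866 + 5061; 5866 = 1·5061 + 805; 5061 = 6·805 + 231; 805 = 3·231 + 112; 231 = 2·112 + 7; 112 = 16·7 + 0 → gcd = 7
lcm = 28525·34391/gcd = 981003275/7 = 140143325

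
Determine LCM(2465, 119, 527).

lcm(2465, 119) = 2465·119/gcd = 293335/17 = 17255
lcm(17255, 527) = 17255·527/gcd = 9093385/17 = 534905

534905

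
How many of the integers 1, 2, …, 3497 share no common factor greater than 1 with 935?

Prime factors of 935: 5, 11, 17. Count integers ≤ 3497 divisible by none of them.
By inclusion–exclusion: 3497 − ⌊3497/5⌋ − ⌊3497/11⌋ − ⌊3497/17⌋ + ⌊3497/55⌋ + ⌊3497/85⌋ + ⌊3497/187⌋ − ⌊3497/935⌋ = 2395.

2395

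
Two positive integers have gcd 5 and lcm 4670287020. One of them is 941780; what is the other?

Using ab = gcd(a,b)·lcm(a,b) = 5·4670287020 = 23351435100, we get b = 23351435100/941780 = 24795.

24795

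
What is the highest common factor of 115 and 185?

115 = 5 · 23
185 = 5 · 37
Common: 5 = 5

5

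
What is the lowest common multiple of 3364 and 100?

3364 = 2² · 29²; 100 = 2² · 5²
max exponents: 2² · 5² · 29² = 84100

84100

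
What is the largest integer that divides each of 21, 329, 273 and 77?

gcd(21, 329): 329 = 15·21 + 14; 21 = 1·14 + 7; 14 = 2·7 + 0 → 7
gcd(7, 273): 273 = 39·7 + 0 → 7
gcd(7, 77): 77 = 11·7 + 0 → 7

7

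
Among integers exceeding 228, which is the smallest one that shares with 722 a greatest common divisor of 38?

Multiples of 38 above 228: 38·7, 38·8, … . Need the cofactor coprime to 722/38 = 19.
Checking s = 7, 8, … the first with gcd(s, 19) = 1 is s = 7, giving 266.

266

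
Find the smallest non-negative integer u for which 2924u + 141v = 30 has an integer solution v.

3

Reduce mod 141: 2924u ≡ 30 (mod 141). With g = gcd(2924, 141) = 1 dividing 30, divide through: 2924u ≡ 30 (mod 141).
Since gcd(2924, 141) = 1, u ≡ 30·(2924)⁻¹ ≡ 3 (mod 141). Smallest non-negative: 3.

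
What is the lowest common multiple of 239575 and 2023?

239575 = 5² · 7 · 37²; 2023 = 7 · 17²
max exponents: 5² · 7 · 17² · 37² = 69237175

69237175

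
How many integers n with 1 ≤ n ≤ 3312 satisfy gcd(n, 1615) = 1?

2362

1615 = 5·17·19. Inclusion–exclusion on these primes:
3312 − ⌊3312/5⌋ − ⌊3312/17⌋ − ⌊3312/19⌋ + ⌊3312/85⌋ + ⌊3312/95⌋ + ⌊3312/323⌋ − ⌊3312/1615⌋ = 2362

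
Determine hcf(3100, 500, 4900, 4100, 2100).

3100 = 2² · 5² · 31; 500 = 2² · 5³; 4900 = 2² · 5² · 7²; 4100 = 2² · 5² · 41; 2100 = 2² · 3 · 5² · 7
gcd takes min exponent of each prime: 2² · 5² = 100

100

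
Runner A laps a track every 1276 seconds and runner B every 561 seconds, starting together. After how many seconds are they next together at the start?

65076

1276 = 2² · 11 · 29; 561 = 3 · 11 · 17
max exponents: 2² · 3 · 11 · 17 · 29 = 65076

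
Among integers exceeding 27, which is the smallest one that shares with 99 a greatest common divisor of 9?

36

99 = 9·11. Any a with gcd(a, 99) = 9 is a multiple of 9, say 9s, with s coprime to 11.
Need s > 27/9, so s ≥ 4. First s ≥ 4 with gcd(s, 11) = 1 is s = 4. Thus a = 9·4 = 36.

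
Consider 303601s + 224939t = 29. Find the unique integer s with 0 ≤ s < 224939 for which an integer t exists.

62267

Reduce mod 224939: 303601s ≡ 29 (mod 224939). With g = gcd(303601, 224939) = 1 dividing 29, divide through: 303601s ≡ 29 (mod 224939).
Since gcd(303601, 224939) = 1, s ≡ 29·(303601)⁻¹ ≡ 62267 (mod 224939). Smallest non-negative: 62267.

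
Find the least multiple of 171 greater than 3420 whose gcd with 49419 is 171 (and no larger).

49419 = 171·289. Any a with gcd(a, 49419) = 171 is a multiple of 171, say 171s, with s coprime to 289.
Need s > 3420/171, so s ≥ 21. First s ≥ 21 with gcd(s, 289) = 1 is s = 21. Thus a = 171·21 = 3591.

3591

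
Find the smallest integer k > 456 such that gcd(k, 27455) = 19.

494

gcd(k, 27455) = 19 forces 19 | k; write k = 19s. Then gcd(19s, 19·1445) = 19·gcd(s, 1445), so need gcd(s, 1445) = 1.
19s > 456 gives s ≥ 25. The least s ≥ 25 coprime to 1445 is 26, so k = 19·26 = 494.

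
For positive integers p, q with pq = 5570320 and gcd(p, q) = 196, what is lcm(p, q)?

For any two positive integers, gcd × lcm equals their product. Hence lcm = 5570320 / 196 = 28420.

28420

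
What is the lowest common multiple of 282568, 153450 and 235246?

282568 = 2³ · 11 · 13² · 19; 153450 = 2 · 3² · 5² · 11 · 31; 235246 = 2 · 11 · 17² · 37
lcm takes max exponent of each prime: 2³ · 3² · 5² · 11 · 13² · 17² · 19 · 31 · 37 = 21074959877400

21074959877400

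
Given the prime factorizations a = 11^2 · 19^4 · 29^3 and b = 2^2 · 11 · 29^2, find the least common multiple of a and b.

max exponent per prime: 2^2 · 11^2 · 19^4 · 29^3 = 1538345052596

1538345052596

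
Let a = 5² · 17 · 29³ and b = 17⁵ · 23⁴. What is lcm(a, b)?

242264596763817325

max exponent per prime: 5² · 17⁵ · 23⁴ · 29³ = 242264596763817325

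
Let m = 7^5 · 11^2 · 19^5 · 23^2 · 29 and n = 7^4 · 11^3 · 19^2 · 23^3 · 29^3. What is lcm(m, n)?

16436667205918652660429

max exponent per prime: 7^5 · 11^3 · 19^5 · 23^3 · 29^3 = 16436667205918652660429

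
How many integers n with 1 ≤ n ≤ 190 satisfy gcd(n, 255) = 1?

Prime factors of 255: 3, 5, 17. Count integers ≤ 190 divisible by none of them.
By inclusion–exclusion: 190 − ⌊190/3⌋ − ⌊190/5⌋ − ⌊190/17⌋ + ⌊190/15⌋ + ⌊190/51⌋ + ⌊190/85⌋ − ⌊190/255⌋ = 95.

95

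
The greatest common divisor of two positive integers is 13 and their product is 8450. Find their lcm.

gcd·lcm = product, so lcm = 8450/13 = 650.

650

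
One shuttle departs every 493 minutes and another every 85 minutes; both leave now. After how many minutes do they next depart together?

2465

gcd first: 493 = 5·85 + 68; 85 = 1·68 + 17; 68 = 4·17 + 0 → gcd = 17
lcm = 493·85/gcd = 41905/17 = 2465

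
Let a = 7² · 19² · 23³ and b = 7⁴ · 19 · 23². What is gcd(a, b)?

492499

min exponent per shared prime: 7² · 19 · 23² = 492499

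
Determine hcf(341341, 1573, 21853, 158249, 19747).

13

gcd(341341, 1573): 341341 = 217·1573 + 0 → 1573
gcd(1573, 21853): 21853 = 13·1573 + 1404; 1573 = 1·1404 + 169; 1404 = 8·169 + 52; 169 = 3·52 + 13; 52 = 4·13 + 0 → 13
gcd(13, 158249): 158249 = 12173·13 + 0 → 13
gcd(13, 19747): 19747 = 1519·13 + 0 → 13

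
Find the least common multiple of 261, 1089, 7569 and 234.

23812074

lcm(261, 1089) = 261·1089/gcd = 284229/9 = 31581
lcm(31581, 7569) = 31581·7569/gcd = 239036589/261 = 915849
lcm(915849, 234) = 915849·234/gcd = 214308666/9 = 23812074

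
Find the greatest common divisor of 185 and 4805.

5

185 = 5 · 37
4805 = 5 · 31²
Common: 5 = 5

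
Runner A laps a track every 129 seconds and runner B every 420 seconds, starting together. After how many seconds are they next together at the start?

gcd first: 420 = 3·129 + 33; 129 = 3·33 + 30; 33 = 1·30 + 3; 30 = 10·3 + 0 → gcd = 3
lcm = 129·420/gcd = 54180/3 = 18060

18060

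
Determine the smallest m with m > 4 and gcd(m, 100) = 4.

8

100 = 4·25. Any m with gcd(m, 100) = 4 is a multiple of 4, say 4s, with s coprime to 25.
Need s > 4/4, so s ≥ 2. First s ≥ 2 with gcd(s, 25) = 1 is s = 2. Thus m = 4·2 = 8.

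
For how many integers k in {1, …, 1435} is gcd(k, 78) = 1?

78 = 2·3·13. Inclusion–exclusion on these primes:
1435 − ⌊1435/2⌋ − ⌊1435/3⌋ − ⌊1435/13⌋ + ⌊1435/6⌋ + ⌊1435/26⌋ + ⌊1435/39⌋ − ⌊1435/78⌋ = 442

442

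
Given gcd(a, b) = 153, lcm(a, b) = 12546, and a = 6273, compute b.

a·b = gcd·lcm = 153·12546 = 1919538, so b = 1919538/6273 = 306.

306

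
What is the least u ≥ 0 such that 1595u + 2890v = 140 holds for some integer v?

78

gcd(1595, 2890) = 5 (Euclid: 2890 = 1·1595 + 1295; 1595 = 1·1295 + 300; 1295 = 4·300 + 95; 300 = 3·95 + 15; 95 = 6·15 + 5; 15 = 3·5 + 0), and 5 | 140.
Extended Euclid: 1595·(-183) + 2890·(101) = 5. Scale by 28: u₀ = -5124.
General solution u = u₀ + 578t; reducing mod 578 gives u = 78 (and v = -43).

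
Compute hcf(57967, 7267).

57967 = 7³ · 13²
7267 = 13² · 43
Common: 13² = 169

169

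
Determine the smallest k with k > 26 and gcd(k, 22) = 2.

28

Multiples of 2 above 26: 2·14, 2·15, … . Need the cofactor coprime to 22/2 = 11.
Checking s = 14, 15, … the first with gcd(s, 11) = 1 is s = 14, giving 28.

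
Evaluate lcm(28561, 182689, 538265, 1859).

83206618495

lcm(28561, 182689) = 28561·182689/gcd = 5217780529/169 = 30874441
lcm(30874441, 538265) = 30874441·538265/gcd = 16618630984865/2197 = 7564238045
lcm(7564238045, 1859) = 7564238045·1859/gcd = 14061918525655/169 = 83206618495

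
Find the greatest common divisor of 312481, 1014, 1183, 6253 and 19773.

gcd(312481, 1014): 312481 = 308·1014 + 169; 1014 = 6·169 + 0 → 169
gcd(169, 1183): 1183 = 7·169 + 0 → 169
gcd(169, 6253): 6253 = 37·169 + 0 → 169
gcd(169, 19773): 19773 = 117·169 + 0 → 169

169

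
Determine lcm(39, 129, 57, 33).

lcm(39, 129) = 39·129/gcd = 5031/3 = 1677
lcm(1677, 57) = 1677·57/gcd = 95589/3 = 31863
lcm(31863, 33) = 31863·33/gcd = 1051479/3 = 350493

350493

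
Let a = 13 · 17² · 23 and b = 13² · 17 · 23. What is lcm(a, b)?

1123343

max exponent per prime: 13² · 17² · 23 = 1123343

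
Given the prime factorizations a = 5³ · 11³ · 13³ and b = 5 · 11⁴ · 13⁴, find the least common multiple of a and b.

52270200125

max exponent per prime: 5³ · 11⁴ · 13⁴ = 52270200125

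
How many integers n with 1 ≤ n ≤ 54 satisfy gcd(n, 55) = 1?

55 = 5·11. Inclusion–exclusion on these primes:
54 − ⌊54/5⌋ − ⌊54/11⌋ + ⌊54/55⌋ = 40

40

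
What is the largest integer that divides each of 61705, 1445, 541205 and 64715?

5

61705 = 5 · 7 · 41 · 43; 1445 = 5 · 17²; 541205 = 5 · 7² · 47²; 64715 = 5 · 7 · 43²
gcd takes min exponent of each prime: 5 = 5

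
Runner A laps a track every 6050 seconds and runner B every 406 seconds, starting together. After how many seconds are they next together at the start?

1228150

6050 = 2 · 5² · 11²; 406 = 2 · 7 · 29
max exponents: 2 · 5² · 7 · 11² · 29 = 1228150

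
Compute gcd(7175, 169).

Euclid: 7175 = 42·169 + 77; 169 = 2·77 + 15; 77 = 5·15 + 2; 15 = 7·2 + 1; 2 = 2·1 + 0. Last nonzero remainder: 1.

1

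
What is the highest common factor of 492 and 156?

492 = 2² · 3 · 41
156 = 2² · 3 · 13
Common: 2² · 3 = 12

12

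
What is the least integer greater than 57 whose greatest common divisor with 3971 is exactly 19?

76

3971 = 19·209. Any k with gcd(k, 3971) = 19 is a multiple of 19, say 19s, with s coprime to 209.
Need s > 57/19, so s ≥ 4. First s ≥ 4 with gcd(s, 209) = 1 is s = 4. Thus k = 19·4 = 76.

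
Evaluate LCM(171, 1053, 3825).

8502975

171 = 3² · 19; 1053 = 3⁴ · 13; 3825 = 3² · 5² · 17
lcm takes max exponent of each prime: 3⁴ · 5² · 13 · 17 · 19 = 8502975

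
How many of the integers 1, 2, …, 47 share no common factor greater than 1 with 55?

55 = 5·11. Inclusion–exclusion on these primes:
47 − ⌊47/5⌋ − ⌊47/11⌋ + ⌊47/55⌋ = 34

34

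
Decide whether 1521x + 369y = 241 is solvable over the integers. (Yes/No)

No

gcd(1521, 369): 1521 = 4·369 + 45; 369 = 8·45 + 9; 45 = 5·9 + 0 → 9
9 does not divide 241, so a solution does not exist.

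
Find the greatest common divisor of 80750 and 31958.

80750 = 2 · 5³ · 17 · 19
31958 = 2 · 19 · 29²
Common: 2 · 19 = 38

38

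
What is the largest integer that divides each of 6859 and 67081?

Euclid: 67081 = 9·6859 + 5350; 6859 = 1·5350 + 1509; 5350 = 3·1509 + 823; 1509 = 1·823 + 686; 823 = 1·686 + 137; 686 = 5·137 + 1; 137 = 137·1 + 0. Last nonzero remainder: 1.

1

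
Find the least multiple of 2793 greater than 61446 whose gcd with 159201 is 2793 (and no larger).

64239

159201 = 2793·57. Any t with gcd(t, 159201) = 2793 is a multiple of 2793, say 2793s, with s coprime to 57.
Need s > 61446/2793, so s ≥ 23. First s ≥ 23 with gcd(s, 57) = 1 is s = 23. Thus t = 2793·23 = 64239.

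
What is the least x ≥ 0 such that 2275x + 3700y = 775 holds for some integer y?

41

Reduce mod 3700: 2275x ≡ 775 (mod 3700). With g = gcd(2275, 3700) = 25 dividing 775, divide through: 91x ≡ 31 (mod 148).
Since gcd(91, 148) = 1, x ≡ 31·(91)⁻¹ ≡ 41 (mod 148). Smallest non-negative: 41.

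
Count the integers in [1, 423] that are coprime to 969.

969 = 3·17·19. Inclusion–exclusion on these primes:
423 − ⌊423/3⌋ − ⌊423/17⌋ − ⌊423/19⌋ + ⌊423/51⌋ + ⌊423/57⌋ + ⌊423/323⌋ − ⌊423/969⌋ = 252

252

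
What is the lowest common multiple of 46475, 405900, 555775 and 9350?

46475 = 5² · 11 · 13²; 405900 = 2² · 3² · 5² · 11 · 41; 555775 = 5² · 11 · 43 · 47; 9350 = 2 · 5² · 11 · 17
lcm takes max exponent of each prime: 2² · 3² · 5² · 11 · 13² · 17 · 41 · 43 · 47 = 2356790564700

2356790564700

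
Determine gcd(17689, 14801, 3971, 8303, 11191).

361

gcd(17689, 14801): 17689 = 1·14801 + 2888; 14801 = 5·2888 + 361; 2888 = 8·361 + 0 → 361
gcd(361, 3971): 3971 = 11·361 + 0 → 361
gcd(361, 8303): 8303 = 23·361 + 0 → 361
gcd(361, 11191): 11191 = 31·361 + 0 → 361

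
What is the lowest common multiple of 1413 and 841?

1413 = 3² · 157; 841 = 29²
max exponents: 3² · 29² · 157 = 1188333

1188333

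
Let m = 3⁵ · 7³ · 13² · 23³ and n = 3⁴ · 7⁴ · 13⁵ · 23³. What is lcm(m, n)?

2635716547988433

max exponent per prime: 3⁵ · 7⁴ · 13⁵ · 23³ = 2635716547988433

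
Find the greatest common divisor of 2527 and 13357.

361

2527 = 7 · 19²
13357 = 19² · 37
Common: 19² = 361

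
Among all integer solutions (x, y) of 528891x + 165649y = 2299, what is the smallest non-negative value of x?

26

Reduce mod 165649: 528891x ≡ 2299 (mod 165649). With g = gcd(528891, 165649) = 121 dividing 2299, divide through: 4371x ≡ 19 (mod 1369).
Since gcd(4371, 1369) = 1, x ≡ 19·(4371)⁻¹ ≡ 26 (mod 1369). Smallest non-negative: 26.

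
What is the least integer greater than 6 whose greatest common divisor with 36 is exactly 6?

30

36 = 6·6. Any k with gcd(k, 36) = 6 is a multiple of 6, say 6s, with s coprime to 6.
Need s > 6/6, so s ≥ 2. First s ≥ 2 with gcd(s, 6) = 1 is s = 5. Thus k = 6·5 = 30.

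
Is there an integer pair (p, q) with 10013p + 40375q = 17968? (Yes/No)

No

By Bézout, 10013p + 40375q = 17968 has integer solutions iff gcd(10013, 40375) | 17968.
Euclid: 40375 = 4·10013 + 323; 10013 = 31·323 + 0. gcd = 323; 17968 mod 323 = 203. No.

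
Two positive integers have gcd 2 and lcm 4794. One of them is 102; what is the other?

94

Using ab = gcd(a,b)·lcm(a,b) = 2·4794 = 9588, we get b = 9588/102 = 94.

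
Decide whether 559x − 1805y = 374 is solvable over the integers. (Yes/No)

By Bézout, 559x − 1805y = 374 has integer solutions iff gcd(559, 1805) | 374.
Euclid: 1805 = 3·559 + 128; 559 = 4·128 + 47; 128 = 2·47 + 34; 47 = 1·34 + 13; 34 = 2·13 + 8; 13 = 1·8 + 5; 8 = 1·5 + 3; 5 = 1·3 + 2; 3 = 1·2 + 1; 2 = 2·1 + 0. gcd = 1; 374 mod 1 = 0. Yes.

Yes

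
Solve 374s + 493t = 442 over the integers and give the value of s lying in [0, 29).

17

Euclid: 493 = 1·374 + 119; 374 = 3·119 + 17; 119 = 7·17 + 0 → gcd = 17; 442 = 17·26.
Back-substitution yields 374·(4) + 493·(-3) = 17, so one solution is s = 4·26 = 104, t = -3·26 = -78.
Solutions in s differ by 493/17 = 29; the one in [0, 29) is 104 mod 29 = 17.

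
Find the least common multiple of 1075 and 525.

22575

1075 = 5² · 43; 525 = 3 · 5² · 7
max exponents: 3 · 5² · 7 · 43 = 22575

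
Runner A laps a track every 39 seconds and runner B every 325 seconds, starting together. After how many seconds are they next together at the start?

gcd first: 325 = 8·39 + 13; 39 = 3·13 + 0 → gcd = 13
lcm = 39·325/gcd = 12675/13 = 975

975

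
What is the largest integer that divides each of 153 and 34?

153 = 3² · 17
34 = 2 · 17
Common: 17 = 17

17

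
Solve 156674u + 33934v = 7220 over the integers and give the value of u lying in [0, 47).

gcd(156674, 33934) = 722 (Euclid: 156674 = 4·33934 + 20938; 33934 = 1·20938 + 12996; 20938 = 1·12996 + 7942; 12996 = 1·7942 + 5054; 7942 = 1·5054 + 2888; 5054 = 1·2888 + 2166; 2888 = 1·2166 + 722; 2166 = 3·722 + 0), and 722 | 7220.
Extended Euclid: 156674·(13) + 33934·(-60) = 722. Scale by 10: u₀ = 130.
General solution u = u₀ + 47t; reducing mod 47 gives u = 36 (and v = -166).

36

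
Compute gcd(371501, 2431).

221

Euclid: 371501 = 152·2431 + 1989; 2431 = 1·1989 + 442; 1989 = 4·442 + 221; 442 = 2·221 + 0. Last nonzero remainder: 221.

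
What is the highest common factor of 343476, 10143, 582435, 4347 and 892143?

343476 = 2² · 3² · 7 · 29 · 47; 10143 = 3² · 7² · 23; 582435 = 3² · 5 · 7 · 43²; 4347 = 3³ · 7 · 23; 892143 = 3² · 7³ · 17²
gcd takes min exponent of each prime: 3² · 7 = 63

63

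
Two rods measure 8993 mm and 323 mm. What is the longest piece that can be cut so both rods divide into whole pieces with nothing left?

17

8993 = 17 · 23²
323 = 17 · 19
Common: 17 = 17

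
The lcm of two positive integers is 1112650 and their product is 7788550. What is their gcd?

7

From gcd × lcm = ab: gcd = 7788550 / 1112650 = 7.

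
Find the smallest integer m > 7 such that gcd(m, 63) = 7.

14

Multiples of 7 above 7: 7·2, 7·3, … . Need the cofactor coprime to 63/7 = 9.
Checking s = 2, 3, … the first with gcd(s, 9) = 1 is s = 2, giving 14.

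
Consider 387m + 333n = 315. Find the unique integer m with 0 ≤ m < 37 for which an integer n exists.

gcd(387, 333) = 9 (Euclid: 387 = 1·333 + 54; 333 = 6·54 + 9; 54 = 6·9 + 0), and 9 | 315.
Extended Euclid: 387·(-6) + 333·(7) = 9. Scale by 35: m₀ = -210.
General solution m = m₀ + 37t; reducing mod 37 gives m = 12 (and n = -13).

12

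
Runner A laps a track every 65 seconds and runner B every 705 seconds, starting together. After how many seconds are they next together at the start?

65 = 5 · 13; 705 = 3 · 5 · 47
max exponents: 3 · 5 · 13 · 47 = 9165

9165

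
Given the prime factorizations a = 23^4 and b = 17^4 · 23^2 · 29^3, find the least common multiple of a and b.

570034345326629

max exponent per prime: 17^4 · 23^4 · 29^3 = 570034345326629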